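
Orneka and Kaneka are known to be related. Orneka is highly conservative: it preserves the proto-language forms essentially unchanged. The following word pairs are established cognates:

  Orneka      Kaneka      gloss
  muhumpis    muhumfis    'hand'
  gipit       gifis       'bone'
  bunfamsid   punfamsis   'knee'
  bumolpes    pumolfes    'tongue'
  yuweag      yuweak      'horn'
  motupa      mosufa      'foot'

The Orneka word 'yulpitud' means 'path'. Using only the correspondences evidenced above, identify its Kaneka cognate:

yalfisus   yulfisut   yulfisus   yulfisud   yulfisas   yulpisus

yulfisus

muhumpis ~ muhumfis — Orneka p corresponds to Kaneka f after a consonant, before a front vowel.
motupa ~ mosufa — Orneka t corresponds to Kaneka s between vowels (before a back vowel).
bunfamsid ~ punfamsis — Orneka d corresponds to Kaneka s word-finally.
Applying these to Orneka 'yulpitud':
  yulpitud → yulfitud   (p→f after a consonant, before a front vowel)
  yulfitud → yulfisud   (t→s between vowels (before a back vowel))
  yulfisud → yulfisus   (d→s word-finally)
So the Kaneka cognate is 'yulfisus'.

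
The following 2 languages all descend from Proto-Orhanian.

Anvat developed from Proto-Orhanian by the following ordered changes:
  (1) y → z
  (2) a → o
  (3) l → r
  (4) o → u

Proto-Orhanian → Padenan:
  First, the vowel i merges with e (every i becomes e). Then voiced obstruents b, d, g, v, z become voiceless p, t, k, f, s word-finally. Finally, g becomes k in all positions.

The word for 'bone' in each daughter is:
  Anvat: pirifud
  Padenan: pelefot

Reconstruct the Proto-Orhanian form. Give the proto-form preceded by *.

*pilifod

Position 2: Anvat has i, Padenan has e. Anvat preserves i here (none of its changes turn any other segment into i), so the proto-segment is *i.
Position 4: Anvat has i, Padenan has e. Anvat preserves i here (none of its changes turn any other segment into i), so the proto-segment is *i.
Position 7: Anvat has d, Padenan has t. Anvat preserves d here (none of its changes turn any other segment into d), so the proto-segment is *d.
Continuing position by position gives *pilifod; check it forward:
Anvat: *pilifod
  pilifod (rule 1 does not apply)
  pilifod (rule 2 does not apply)
  pilifod → pirifod   [unconditioned shift]
  pirifod → pirifud   [vowel merger]
  giving Anvat pirifud.
Padenan: *pilifod
  pilifod → pelefod   [vowel merger]
  pelefod → pelefot   [final devoicing]
  pelefot (rule 3 does not apply)
  giving Padenan pelefot.
Only *pilifod yields all of Anvat pirifud, Padenan pelefot.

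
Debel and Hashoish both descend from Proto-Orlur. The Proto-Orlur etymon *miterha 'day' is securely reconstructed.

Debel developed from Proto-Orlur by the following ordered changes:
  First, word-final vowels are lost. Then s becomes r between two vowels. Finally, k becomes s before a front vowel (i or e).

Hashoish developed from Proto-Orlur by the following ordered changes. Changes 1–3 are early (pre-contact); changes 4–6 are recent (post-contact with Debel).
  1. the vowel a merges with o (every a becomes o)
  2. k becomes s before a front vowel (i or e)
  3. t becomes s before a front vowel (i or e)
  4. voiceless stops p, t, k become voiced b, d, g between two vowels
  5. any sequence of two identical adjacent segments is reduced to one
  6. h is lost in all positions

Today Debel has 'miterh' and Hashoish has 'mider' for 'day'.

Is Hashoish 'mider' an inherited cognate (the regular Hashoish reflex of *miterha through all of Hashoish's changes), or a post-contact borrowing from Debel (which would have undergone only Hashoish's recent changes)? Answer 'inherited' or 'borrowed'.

If inherited, *miterha would pass through all of Hashoish's changes:
Hashoish: *miterha
  miterha → miterho   [vowel merger]
  miterho (rule 2 does not apply)
  miterho → miserho   [palatalisation]
  miserho (rule 4 does not apply)
  miserho (rule 5 does not apply)
  miserho → misero   [h-loss]
  giving Hashoish misero.
If borrowed from Debel 'miterh' after the early changes, it would undergo only the recent ones:
  rule 4 (intervocalic voicing): miterh → miderh
  rule 5 (degemination): no change (miderh)
  rule 6 (h-loss): miderh → mider
  ⇒ as a loan: mider
Hashoish 'mider' matches the loan outcome 'mider', not the inherited 'misero' — it skipped the early Hashoish changes, so it was borrowed from Debel.

borrowed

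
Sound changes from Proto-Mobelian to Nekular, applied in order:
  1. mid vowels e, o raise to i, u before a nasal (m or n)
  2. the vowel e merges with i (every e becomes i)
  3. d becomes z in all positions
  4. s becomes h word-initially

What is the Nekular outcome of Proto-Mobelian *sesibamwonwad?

Nekular: start from *sesibamwonwad.
  rule 1 (pre-nasal raising): sesibamwonwad → sesibamwunwad
  rule 2 (vowel merger): sesibamwunwad → sisibamwunwad
  rule 3 (unconditioned shift): sisibamwunwad → sisibamwunwaz
  rule 4 (debuccalisation): sisibamwunwaz → hisibamwunwaz
  ⇒ Nekular hisibamwunwaz

hisibamwunwaz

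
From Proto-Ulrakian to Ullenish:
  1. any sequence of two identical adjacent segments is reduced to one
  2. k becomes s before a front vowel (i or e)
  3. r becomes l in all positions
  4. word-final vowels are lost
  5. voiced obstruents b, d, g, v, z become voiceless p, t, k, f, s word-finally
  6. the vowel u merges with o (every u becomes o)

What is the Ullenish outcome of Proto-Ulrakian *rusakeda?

Ullenish: *rusakeda
  rusakeda (rule 1 does not apply)
  rusakeda → rusaseda   [palatalisation]
  rusaseda → lusaseda   [unconditioned shift]
  lusaseda → lusased   [apocope]
  lusased → lusaset   [final devoicing]
  lusaset → losaset   [vowel merger]
  giving Ullenish losaset.

losaset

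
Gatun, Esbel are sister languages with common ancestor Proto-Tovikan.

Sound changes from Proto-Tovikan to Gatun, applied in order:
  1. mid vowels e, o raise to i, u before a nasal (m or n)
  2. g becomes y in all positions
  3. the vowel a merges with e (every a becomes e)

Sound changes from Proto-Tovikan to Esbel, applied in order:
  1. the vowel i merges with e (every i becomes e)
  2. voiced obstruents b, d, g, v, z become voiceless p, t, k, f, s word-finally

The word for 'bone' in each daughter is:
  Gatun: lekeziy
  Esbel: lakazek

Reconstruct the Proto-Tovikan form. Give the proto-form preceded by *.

*lakazig

Position 4: Gatun has e, Esbel has a. Esbel preserves a here (none of its changes turn any other segment into a), so the proto-segment is *a.
Position 6: Gatun has i, Esbel has e. Taking the neighbouring segments as reconstructed: Gatun i can only go back to *i; Esbel e could go back to *e or *i — the one source consistent with every daughter is *i.
Continuing position by position gives *lakazig; check it forward:
Gatun: *lakazig > lakaziy > lekeziy  (by unconditioned shift, vowel merger)
Esbel: *lakazig
  lakazig → lakazeg   [vowel merger]
  lakazeg → lakazek   [final devoicing]
  giving Esbel lakazek.
No other proto-form is consistent with every reflex, so the reconstruction is *lakazig.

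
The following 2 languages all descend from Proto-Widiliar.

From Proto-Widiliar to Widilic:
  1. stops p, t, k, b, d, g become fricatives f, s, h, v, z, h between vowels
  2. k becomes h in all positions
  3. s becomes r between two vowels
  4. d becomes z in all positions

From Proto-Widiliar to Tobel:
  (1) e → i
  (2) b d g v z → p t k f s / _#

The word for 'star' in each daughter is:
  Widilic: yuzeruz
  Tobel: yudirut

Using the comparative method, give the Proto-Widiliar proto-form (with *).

Position 7: Widilic has z, Tobel has t. Taking the neighbouring segments as reconstructed: Widilic z could go back to *d or *z; Tobel t could go back to *t or *d — the one source consistent with every daughter is *d.
Position 3: Widilic has z, Tobel has d. Tobel preserves d here (none of its changes turn any other segment into d), so the proto-segment is *d.
Position 4: Widilic has e, Tobel has i. Widilic preserves e here (none of its changes turn any other segment into e), so the proto-segment is *e.
This points to *yuderud. Verify forward in each daughter:
Widilic: *yuderud > yuzerud > yuzeruz  (by intervocalic lenition, unconditioned shift)
Tobel: *yuderud > yudirud > yudirut  (by vowel merger, final devoicing)
*yuderud is the unique common source.

*yuderud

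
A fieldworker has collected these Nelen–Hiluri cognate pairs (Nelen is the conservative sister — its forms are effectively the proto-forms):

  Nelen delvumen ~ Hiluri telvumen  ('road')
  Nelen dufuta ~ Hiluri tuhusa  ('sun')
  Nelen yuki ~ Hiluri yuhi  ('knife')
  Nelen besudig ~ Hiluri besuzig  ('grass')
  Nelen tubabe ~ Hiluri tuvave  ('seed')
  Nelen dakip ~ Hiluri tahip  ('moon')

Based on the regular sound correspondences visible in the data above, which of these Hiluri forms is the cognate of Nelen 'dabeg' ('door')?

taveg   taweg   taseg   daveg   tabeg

dakip ~ tahip — Nelen d corresponds to Hiluri t word-initially before a back vowel.
tubabe ~ tuvave — Nelen b corresponds to Hiluri v between vowels (before a front vowel).
Applying these to Nelen 'dabeg':
  dabeg → tabeg   (d→t word-initially before a back vowel)
  tabeg → taveg   (b→v between vowels (before a front vowel))
So the Hiluri cognate is 'taveg'.

taveg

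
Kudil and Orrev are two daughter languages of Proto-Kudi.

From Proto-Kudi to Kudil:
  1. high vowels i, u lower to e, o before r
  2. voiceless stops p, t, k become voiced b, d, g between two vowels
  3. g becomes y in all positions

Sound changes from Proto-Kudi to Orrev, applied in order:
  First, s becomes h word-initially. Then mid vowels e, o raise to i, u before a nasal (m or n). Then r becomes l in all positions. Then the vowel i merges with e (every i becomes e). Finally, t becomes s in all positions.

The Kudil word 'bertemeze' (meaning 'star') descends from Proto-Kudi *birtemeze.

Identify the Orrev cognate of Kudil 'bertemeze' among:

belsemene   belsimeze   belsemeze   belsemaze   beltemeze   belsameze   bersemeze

Orrev: start from *birtemeze.
  rule 1: no change — birtemeze
  rule 2 (pre-nasal raising): birtemeze → birtimeze
  rule 3 (unconditioned shift): birtimeze → biltimeze
  rule 4 (vowel merger): biltimeze → beltemeze
  rule 5 (unconditioned shift): beltemeze → belsemeze
  ⇒ Orrev belsemeze

belsemeze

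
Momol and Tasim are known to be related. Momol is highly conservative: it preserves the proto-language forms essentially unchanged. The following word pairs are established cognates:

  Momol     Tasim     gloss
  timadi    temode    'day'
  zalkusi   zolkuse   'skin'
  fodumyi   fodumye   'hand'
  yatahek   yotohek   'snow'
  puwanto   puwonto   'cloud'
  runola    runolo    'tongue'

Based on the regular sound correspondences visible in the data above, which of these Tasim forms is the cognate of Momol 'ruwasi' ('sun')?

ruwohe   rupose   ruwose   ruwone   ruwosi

ruwose

timadi ~ temode, zalkusi ~ zolkuse — Momol a corresponds to Tasim o after a consonant, before a consonant other than r, m, n, p, b, f, v.
timadi ~ temode, zalkusi ~ zolkuse — Momol i corresponds to Tasim e word-finally.
Applying these to Momol 'ruwasi':
  ruwasi → ruwosi   (a→o after a consonant, before a consonant other than r, m, n, p, b, f, v)
  ruwosi → ruwose   (i→e word-finally)
So the Tasim cognate is 'ruwose'.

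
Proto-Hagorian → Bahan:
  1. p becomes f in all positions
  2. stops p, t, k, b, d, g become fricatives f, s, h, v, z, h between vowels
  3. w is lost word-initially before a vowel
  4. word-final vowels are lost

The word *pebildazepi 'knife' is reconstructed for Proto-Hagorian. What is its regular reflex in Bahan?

Bahan: start from *pebildazepi.
  rule 1 (unconditioned shift): pebildazepi → febildazefi
  rule 2 (intervocalic lenition): febildazefi → fevildazefi
  rule 3: no change — fevildazefi
  rule 4 (apocope): fevildazefi → fevildazef
  ⇒ Bahan fevildazef

fevildazef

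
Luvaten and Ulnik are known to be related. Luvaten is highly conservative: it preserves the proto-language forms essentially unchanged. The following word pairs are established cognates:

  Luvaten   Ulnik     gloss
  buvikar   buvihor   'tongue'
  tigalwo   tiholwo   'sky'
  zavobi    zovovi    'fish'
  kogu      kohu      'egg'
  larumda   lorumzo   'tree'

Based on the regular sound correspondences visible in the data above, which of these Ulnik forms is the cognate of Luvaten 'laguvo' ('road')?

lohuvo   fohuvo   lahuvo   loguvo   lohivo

lohuvo

tigalwo ~ tiholwo — Luvaten a corresponds to Ulnik o after a consonant, before a consonant other than r, m, n, p, b, f, v.
kogu ~ kohu — Luvaten g corresponds to Ulnik h between vowels (before a back vowel).
Applying these to Luvaten 'laguvo':
  laguvo → loguvo   (a→o after a consonant, before a consonant other than r, m, n, p, b, f, v)
  loguvo → lohuvo   (g→h between vowels (before a back vowel))
So the Ulnik cognate is 'lohuvo'.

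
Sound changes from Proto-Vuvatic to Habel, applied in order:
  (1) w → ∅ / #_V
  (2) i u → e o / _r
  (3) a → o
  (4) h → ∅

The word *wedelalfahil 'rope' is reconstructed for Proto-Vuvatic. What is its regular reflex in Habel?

edelolfoil

Habel: *wedelalfahil
  wedelalfahil → edelalfahil   [glide loss]
  edelalfahil (rule 2 does not apply)
  edelalfahil → edelolfohil   [vowel merger]
  edelolfohil → edelolfoil   [h-loss]
  giving Habel edelolfoil.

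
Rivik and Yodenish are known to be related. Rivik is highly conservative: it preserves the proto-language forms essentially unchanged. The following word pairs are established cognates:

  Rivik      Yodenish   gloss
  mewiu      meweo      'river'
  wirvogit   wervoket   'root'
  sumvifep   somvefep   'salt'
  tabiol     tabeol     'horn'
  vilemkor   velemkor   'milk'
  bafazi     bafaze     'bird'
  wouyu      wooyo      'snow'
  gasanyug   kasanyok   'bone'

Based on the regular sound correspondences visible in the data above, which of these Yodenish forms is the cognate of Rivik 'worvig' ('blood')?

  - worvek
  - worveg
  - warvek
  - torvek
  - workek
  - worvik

worvek

wirvogit ~ wervoket, vilemkor ~ velemkor — Rivik i corresponds to Yodenish e after a consonant, before a consonant other than r, m, n, p, b, f, v.
gasanyug ~ kasanyok — Rivik g corresponds to Yodenish k word-finally.
Applying these to Rivik 'worvig':
  worvig → worveg   (i→e after a consonant, before a consonant other than r, m, n, p, b, f, v)
  worveg → worvek   (g→k word-finally)
So the Yodenish cognate is 'worvek'.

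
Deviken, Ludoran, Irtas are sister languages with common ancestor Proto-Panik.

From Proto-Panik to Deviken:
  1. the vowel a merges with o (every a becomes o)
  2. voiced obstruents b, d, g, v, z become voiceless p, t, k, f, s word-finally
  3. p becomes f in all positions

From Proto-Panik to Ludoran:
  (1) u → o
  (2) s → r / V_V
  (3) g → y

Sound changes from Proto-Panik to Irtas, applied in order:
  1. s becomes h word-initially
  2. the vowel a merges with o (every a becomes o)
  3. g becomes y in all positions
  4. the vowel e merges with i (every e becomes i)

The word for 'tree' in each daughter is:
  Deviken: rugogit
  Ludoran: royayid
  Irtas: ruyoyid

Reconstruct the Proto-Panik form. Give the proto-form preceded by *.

Position 5: Deviken has g, Ludoran has y, Irtas has y. Deviken preserves g here (none of its changes turn any other segment into g), so the proto-segment is *g.
Position 2: Deviken has u, Ludoran has o, Irtas has u. Deviken preserves u here (none of its changes turn any other segment into u), so the proto-segment is *u.
Position 3: Deviken has g, Ludoran has y, Irtas has y. Deviken preserves g here (none of its changes turn any other segment into g), so the proto-segment is *g.
Verify the candidate proto-form against each daughter:
Deviken: *rugagid
  rugagid → rugogid   [vowel merger]
  rugogid → rugogit   [final devoicing]
  rugogit (rule 3 does not apply)
  giving Deviken rugogit.
Ludoran: *rugagid
  rugagid → rogagid   [vowel merger]
  rogagid (rule 2 does not apply)
  rogagid → royayid   [unconditioned shift]
  giving Ludoran royayid.
Irtas: *rugagid
  rugagid (rule 1 does not apply)
  rugagid → rugogid   [vowel merger]
  rugogid → ruyoyid   [unconditioned shift]
  ruyoyid (rule 4 does not apply)
  giving Irtas ruyoyid.
Only *rugagid yields all of Deviken rugogit, Ludoran royayid, Irtas ruyoyid.

*rugagid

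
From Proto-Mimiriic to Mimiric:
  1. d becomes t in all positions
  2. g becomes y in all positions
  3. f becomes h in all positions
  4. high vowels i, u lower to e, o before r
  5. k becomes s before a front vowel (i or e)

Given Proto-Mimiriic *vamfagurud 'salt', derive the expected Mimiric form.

Mimiric: start from *vamfagurud.
  rule 1 (unconditioned shift): vamfagurud → vamfagurut
  rule 2 (unconditioned shift): vamfagurut → vamfayurut
  rule 3 (unconditioned shift): vamfayurut → vamhayurut
  rule 4 (pre-rhotic lowering): vamhayurut → vamhayorut
  rule 5: no change — vamhayorut
  ⇒ Mimiric vamhayorut

vamhayorut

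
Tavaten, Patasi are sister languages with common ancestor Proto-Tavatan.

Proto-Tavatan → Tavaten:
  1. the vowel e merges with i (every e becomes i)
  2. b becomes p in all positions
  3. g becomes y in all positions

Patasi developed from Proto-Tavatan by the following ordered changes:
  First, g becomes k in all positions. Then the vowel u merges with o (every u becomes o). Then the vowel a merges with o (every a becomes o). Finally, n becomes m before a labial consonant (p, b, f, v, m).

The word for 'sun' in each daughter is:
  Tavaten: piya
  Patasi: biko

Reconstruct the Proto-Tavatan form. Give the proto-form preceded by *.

Position 1: Tavaten has p, Patasi has b. Patasi preserves b here (none of its changes turn any other segment into b), so the proto-segment is *b.
Position 3: Tavaten has y, Patasi has k. Taking the neighbouring segments as reconstructed: Tavaten y could go back to *g or *y; Patasi k could go back to *k or *g — the one source consistent with every daughter is *g.
Position 4: Tavaten has a, Patasi has o. Tavaten preserves a here (none of its changes turn any other segment into a), so the proto-segment is *a.
Continuing position by position gives *biga; check it forward:
Tavaten: *biga > piga > piya  (by unconditioned shift, unconditioned shift)
Patasi: *biga > bika > biko  (by unconditioned shift, vowel merger)
Only *biga yields all of Tavaten piya, Patasi biko.

*biga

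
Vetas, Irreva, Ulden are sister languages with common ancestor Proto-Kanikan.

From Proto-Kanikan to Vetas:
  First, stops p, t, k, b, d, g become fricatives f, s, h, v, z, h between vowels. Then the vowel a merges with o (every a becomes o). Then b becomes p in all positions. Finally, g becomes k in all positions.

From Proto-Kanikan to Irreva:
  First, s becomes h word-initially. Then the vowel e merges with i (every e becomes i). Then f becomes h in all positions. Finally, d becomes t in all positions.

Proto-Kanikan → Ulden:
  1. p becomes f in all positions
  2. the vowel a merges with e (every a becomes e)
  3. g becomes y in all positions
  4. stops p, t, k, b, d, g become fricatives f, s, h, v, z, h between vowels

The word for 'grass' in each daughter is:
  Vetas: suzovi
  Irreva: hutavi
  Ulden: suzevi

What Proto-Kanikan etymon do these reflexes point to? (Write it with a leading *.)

*sudavi

Position 4: Vetas has o, Irreva has a, Ulden has e. Irreva preserves a here (none of its changes turn any other segment into a), so the proto-segment is *a.
Position 1: Vetas has s, Irreva has h, Ulden has s. Taking the neighbouring segments as reconstructed: Vetas s can only go back to *s; Irreva h could go back to *f or *s or *h; Ulden s can only go back to *s — the one source consistent with every daughter is *s.
This points to *sudavi. Verify forward in each daughter:
Vetas: *sudavi
  sudavi → suzavi   [intervocalic lenition]
  suzavi → suzovi   [vowel merger]
  suzovi (rule 3 does not apply)
  suzovi (rule 4 does not apply)
  giving Vetas suzovi.
Irreva: *sudavi
  sudavi → hudavi   [debuccalisation]
  hudavi (rule 2 does not apply)
  hudavi (rule 3 does not apply)
  hudavi → hutavi   [unconditioned shift]
  giving Irreva hutavi.
Ulden: *sudavi > sudevi > suzevi  (by vowel merger, intervocalic lenition)
Only *sudavi yields all of Vetas suzovi, Irreva hutavi, Ulden suzevi.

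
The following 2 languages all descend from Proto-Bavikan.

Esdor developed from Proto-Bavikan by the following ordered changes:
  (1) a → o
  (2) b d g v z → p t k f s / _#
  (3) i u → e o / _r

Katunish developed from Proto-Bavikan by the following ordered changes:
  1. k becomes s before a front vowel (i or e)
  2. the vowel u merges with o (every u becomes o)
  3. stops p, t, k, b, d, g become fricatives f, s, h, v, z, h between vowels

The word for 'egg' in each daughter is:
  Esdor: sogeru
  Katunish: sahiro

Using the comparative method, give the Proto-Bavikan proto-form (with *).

*sagiru

Position 2: Esdor has o, Katunish has a. Katunish preserves a here (none of its changes turn any other segment into a), so the proto-segment is *a.
Position 3: Esdor has g, Katunish has h. Esdor preserves g here (none of its changes turn any other segment into g), so the proto-segment is *g.
Continuing position by position gives *sagiru; check it forward:
Esdor: *sagiru > sogiru > sogeru  (by vowel merger, pre-rhotic lowering)
Katunish: start from *sagiru.
  rule 1: no change — sagiru
  rule 2 (vowel merger): sagiru → sagiro
  rule 3 (intervocalic lenition): sagiro → sahiro
  ⇒ Katunish sahiro
No other proto-form is consistent with every reflex, so the reconstruction is *sagiru.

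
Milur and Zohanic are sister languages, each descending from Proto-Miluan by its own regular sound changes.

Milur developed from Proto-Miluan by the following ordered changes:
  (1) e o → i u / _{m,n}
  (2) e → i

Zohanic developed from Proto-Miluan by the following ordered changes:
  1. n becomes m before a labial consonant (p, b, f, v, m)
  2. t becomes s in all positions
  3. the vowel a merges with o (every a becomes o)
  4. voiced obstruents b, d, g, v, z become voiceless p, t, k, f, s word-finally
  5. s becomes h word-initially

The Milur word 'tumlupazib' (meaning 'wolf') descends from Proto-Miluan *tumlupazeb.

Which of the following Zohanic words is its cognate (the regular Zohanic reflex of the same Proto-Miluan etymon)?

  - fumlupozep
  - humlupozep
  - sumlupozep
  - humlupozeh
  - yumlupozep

humlupozep

Zohanic: *tumlupazeb > sumlupazeb > sumlupozeb > sumlupozep > humlupozep  (by unconditioned shift, vowel merger, final devoicing, debuccalisation)
Only 'humlupozep' matches the regular Zohanic development of *tumlupazeb.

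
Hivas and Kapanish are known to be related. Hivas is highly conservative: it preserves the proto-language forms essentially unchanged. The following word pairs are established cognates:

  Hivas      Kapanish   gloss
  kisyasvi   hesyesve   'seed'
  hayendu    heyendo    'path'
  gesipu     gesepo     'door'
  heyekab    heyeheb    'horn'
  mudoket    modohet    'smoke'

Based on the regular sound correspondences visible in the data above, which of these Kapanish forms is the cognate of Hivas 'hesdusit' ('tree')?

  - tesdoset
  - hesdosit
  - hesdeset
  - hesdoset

hesdoset

mudoket ~ modohet — Hivas u corresponds to Kapanish o after a consonant, before a consonant other than r, m, n, p, b, f, v.
kisyasvi ~ hesyesve — Hivas i corresponds to Kapanish e after a consonant, before a consonant other than r, m, n, p, b, f, v.
Applying these to Hivas 'hesdusit':
  hesdusit → hesdosit   (u→o after a consonant, before a consonant other than r, m, n, p, b, f, v)
  hesdosit → hesdoset   (i→e after a consonant, before a consonant other than r, m, n, p, b, f, v)
So the Kapanish cognate is 'hesdoset'.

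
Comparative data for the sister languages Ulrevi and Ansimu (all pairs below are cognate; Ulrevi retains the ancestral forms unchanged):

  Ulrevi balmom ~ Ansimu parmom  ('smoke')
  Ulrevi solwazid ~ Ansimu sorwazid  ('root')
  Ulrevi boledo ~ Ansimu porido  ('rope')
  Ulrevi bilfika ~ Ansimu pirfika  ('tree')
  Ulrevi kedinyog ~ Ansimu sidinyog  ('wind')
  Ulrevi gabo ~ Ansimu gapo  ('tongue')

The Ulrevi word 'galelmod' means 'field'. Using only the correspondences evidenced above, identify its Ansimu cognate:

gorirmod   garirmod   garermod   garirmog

boledo ~ porido — Ulrevi l corresponds to Ansimu r between vowels (before a front vowel).
boledo ~ porido, kedinyog ~ sidinyog — Ulrevi e corresponds to Ansimu i after a consonant, before a consonant other than r, m, n, p, b, f, v.
balmom ~ parmom — Ulrevi l corresponds to Ansimu r after a vowel, before a nasal.
Applying these to Ulrevi 'galelmod':
  galelmod → garelmod   (l→r between vowels (before a front vowel))
  garelmod → garilmod   (e→i after a consonant, before a consonant other than r, m, n, p, b, f, v)
  garilmod → garirmod   (l→r after a vowel, before a nasal)
So the Ansimu cognate is 'garirmod'.

garirmod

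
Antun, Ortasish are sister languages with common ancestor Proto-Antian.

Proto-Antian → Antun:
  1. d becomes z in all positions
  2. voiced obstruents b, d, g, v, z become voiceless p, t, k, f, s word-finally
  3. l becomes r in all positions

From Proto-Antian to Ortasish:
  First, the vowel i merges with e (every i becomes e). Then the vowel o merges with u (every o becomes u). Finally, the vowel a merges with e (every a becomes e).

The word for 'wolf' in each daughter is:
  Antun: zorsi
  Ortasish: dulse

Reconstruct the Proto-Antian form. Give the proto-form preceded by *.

Position 1: Antun has z, Ortasish has d. Ortasish preserves d here (none of its changes turn any other segment into d), so the proto-segment is *d.
Position 3: Antun has r, Ortasish has l. Ortasish preserves l here (none of its changes turn any other segment into l), so the proto-segment is *l.
Verify the candidate proto-form against each daughter:
Antun: *dolsi
  dolsi → zolsi   [unconditioned shift]
  zolsi (rule 2 does not apply)
  zolsi → zorsi   [unconditioned shift]
  giving Antun zorsi.
Ortasish: *dolsi > dolse > dulse  (by vowel merger, vowel merger)
Only *dolsi yields all of Antun zorsi, Ortasish dulse.

*dolsi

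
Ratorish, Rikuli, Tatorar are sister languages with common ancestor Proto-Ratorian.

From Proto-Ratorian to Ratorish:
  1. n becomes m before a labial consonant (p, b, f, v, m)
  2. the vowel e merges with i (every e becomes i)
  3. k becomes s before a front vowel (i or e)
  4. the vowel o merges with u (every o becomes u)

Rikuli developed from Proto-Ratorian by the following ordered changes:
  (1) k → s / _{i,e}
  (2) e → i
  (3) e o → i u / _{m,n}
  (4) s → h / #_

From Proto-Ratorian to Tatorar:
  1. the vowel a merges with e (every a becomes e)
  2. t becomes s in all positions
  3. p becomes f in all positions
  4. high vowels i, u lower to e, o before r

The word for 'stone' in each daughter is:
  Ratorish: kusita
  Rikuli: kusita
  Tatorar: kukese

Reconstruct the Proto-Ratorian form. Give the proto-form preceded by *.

*kuketa

Position 5: Ratorish has t, Rikuli has t, Tatorar has s. Ratorish preserves t here (none of its changes turn any other segment into t), so the proto-segment is *t.
Position 3: Ratorish has s, Rikuli has s, Tatorar has k. Tatorar preserves k here (none of its changes turn any other segment into k), so the proto-segment is *k.
Verify the candidate proto-form against each daughter:
Ratorish: start from *kuketa.
  rule 1: no change — kuketa
  rule 2 (vowel merger): kuketa → kukita
  rule 3 (palatalisation): kukita → kusita
  rule 4: no change — kusita
  ⇒ Ratorish kusita
Rikuli: start from *kuketa.
  rule 1 (palatalisation): kuketa → kuseta
  rule 2 (vowel merger): kuseta → kusita
  rule 3: no change — kusita
  rule 4: no change — kusita
  ⇒ Rikuli kusita
Tatorar: *kuketa
  kuketa → kukete   [vowel merger]
  kukete → kukese   [unconditioned shift]
  kukese (rule 3 does not apply)
  kukese (rule 4 does not apply)
  giving Tatorar kukese.
No other proto-form is consistent with every reflex, so the reconstruction is *kuketa.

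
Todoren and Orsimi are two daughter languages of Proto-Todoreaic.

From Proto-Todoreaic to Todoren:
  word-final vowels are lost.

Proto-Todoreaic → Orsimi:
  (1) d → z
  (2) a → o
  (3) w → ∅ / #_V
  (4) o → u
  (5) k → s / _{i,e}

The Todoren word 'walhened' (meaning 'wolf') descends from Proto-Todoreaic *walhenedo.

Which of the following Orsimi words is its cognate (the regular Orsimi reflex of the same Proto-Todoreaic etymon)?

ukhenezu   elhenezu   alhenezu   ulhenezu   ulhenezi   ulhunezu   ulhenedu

Orsimi: *walhenedo
  walhenedo → walhenezo   [unconditioned shift]
  walhenezo → wolhenezo   [vowel merger]
  wolhenezo → olhenezo   [glide loss]
  olhenezo → ulhenezu   [vowel merger]
  ulhenezu (rule 5 does not apply)
  giving Orsimi ulhenezu.
Only 'ulhenezu' matches the regular Orsimi development of *walhenedo.

ulhenezu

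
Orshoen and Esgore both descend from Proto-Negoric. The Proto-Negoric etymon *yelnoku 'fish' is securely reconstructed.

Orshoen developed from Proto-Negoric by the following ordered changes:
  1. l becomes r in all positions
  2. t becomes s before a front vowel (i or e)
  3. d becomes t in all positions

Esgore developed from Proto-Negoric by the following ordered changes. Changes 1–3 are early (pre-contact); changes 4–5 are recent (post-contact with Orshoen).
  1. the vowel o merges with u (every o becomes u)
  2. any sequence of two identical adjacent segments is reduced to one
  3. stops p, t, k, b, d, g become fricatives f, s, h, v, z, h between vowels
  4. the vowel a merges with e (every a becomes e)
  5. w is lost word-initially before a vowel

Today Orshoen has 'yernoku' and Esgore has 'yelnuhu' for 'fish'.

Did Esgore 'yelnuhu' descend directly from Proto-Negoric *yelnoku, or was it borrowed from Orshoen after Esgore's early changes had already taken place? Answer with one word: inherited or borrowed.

inherited

If inherited, *yelnoku would pass through all of Esgore's changes:
Esgore: *yelnoku
  yelnoku → yelnuku   [vowel merger]
  yelnuku (rule 2 does not apply)
  yelnuku → yelnuhu   [intervocalic lenition]
  yelnuhu (rule 4 does not apply)
  yelnuhu (rule 5 does not apply)
  giving Esgore yelnuhu.
If borrowed from Orshoen 'yernoku' after the early changes, it would undergo only the recent ones:
  rule 4 (vowel merger): no change (yernoku)
  rule 5 (glide loss): no change (yernoku)
  ⇒ as a loan: yernoku
Esgore 'yelnuhu' matches the inherited outcome exactly, so it is an inherited cognate, not a loan.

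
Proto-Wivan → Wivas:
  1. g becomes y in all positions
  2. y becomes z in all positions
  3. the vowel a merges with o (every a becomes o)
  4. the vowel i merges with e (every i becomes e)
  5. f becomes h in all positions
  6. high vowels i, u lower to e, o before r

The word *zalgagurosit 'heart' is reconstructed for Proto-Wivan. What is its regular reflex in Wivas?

zolzozoroset

Wivas: *zalgagurosit
  zalgagurosit → zalyayurosit   [unconditioned shift]
  zalyayurosit → zalzazurosit   [unconditioned shift]
  zalzazurosit → zolzozurosit   [vowel merger]
  zolzozurosit → zolzozuroset   [vowel merger]
  zolzozuroset (rule 5 does not apply)
  zolzozuroset → zolzozoroset   [pre-rhotic lowering]
  giving Wivas zolzozoroset.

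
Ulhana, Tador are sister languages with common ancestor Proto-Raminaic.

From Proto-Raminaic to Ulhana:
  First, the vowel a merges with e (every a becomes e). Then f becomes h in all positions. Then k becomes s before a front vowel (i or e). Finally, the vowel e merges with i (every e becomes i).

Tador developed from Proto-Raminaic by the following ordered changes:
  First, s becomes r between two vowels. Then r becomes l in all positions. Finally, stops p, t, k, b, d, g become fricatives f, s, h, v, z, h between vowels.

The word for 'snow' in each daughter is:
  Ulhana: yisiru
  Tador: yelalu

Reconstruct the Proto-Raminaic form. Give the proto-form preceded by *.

Position 2: Ulhana has i, Tador has e. Tador preserves e here (none of its changes turn any other segment into e), so the proto-segment is *e.
Position 3: Ulhana has s, Tador has l. Taking the neighbouring segments as reconstructed: Ulhana s could go back to *k or *s; Tador l could go back to *s or *l or *r — the one source consistent with every daughter is *s.
This points to *yesaru. Verify forward in each daughter:
Ulhana: *yesaru > yeseru > yisiru  (by vowel merger, vowel merger)
Tador: *yesaru > yeraru > yelalu  (by rhotacism, unconditioned shift)
*yesaru is the unique common source.

*yesaru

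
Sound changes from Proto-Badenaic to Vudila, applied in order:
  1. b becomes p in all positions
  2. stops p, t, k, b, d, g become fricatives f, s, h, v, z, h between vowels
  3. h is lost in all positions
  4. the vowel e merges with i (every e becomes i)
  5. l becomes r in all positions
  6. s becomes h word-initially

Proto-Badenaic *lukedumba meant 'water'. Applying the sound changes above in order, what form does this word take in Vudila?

Vudila: *lukedumba
  lukedumba → lukedumpa   [unconditioned shift]
  lukedumpa → luhezumpa   [intervocalic lenition]
  luhezumpa → luezumpa   [h-loss]
  luezumpa → luizumpa   [vowel merger]
  luizumpa → ruizumpa   [unconditioned shift]
  ruizumpa (rule 6 does not apply)
  giving Vudila ruizumpa.

ruizumpa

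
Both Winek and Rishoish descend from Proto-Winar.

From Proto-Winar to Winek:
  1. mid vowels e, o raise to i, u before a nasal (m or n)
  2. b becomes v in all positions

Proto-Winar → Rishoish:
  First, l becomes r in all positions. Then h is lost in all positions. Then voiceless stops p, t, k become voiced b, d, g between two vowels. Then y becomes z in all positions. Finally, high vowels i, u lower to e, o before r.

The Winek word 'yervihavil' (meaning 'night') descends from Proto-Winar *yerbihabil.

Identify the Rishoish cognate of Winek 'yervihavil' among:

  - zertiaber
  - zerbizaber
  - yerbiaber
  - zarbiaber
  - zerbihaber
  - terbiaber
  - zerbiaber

zerbiaber

Rishoish: *yerbihabil
  yerbihabil → yerbihabir   [unconditioned shift]
  yerbihabir → yerbiabir   [h-loss]
  yerbiabir (rule 3 does not apply)
  yerbiabir → zerbiabir   [unconditioned shift]
  zerbiabir → zerbiaber   [pre-rhotic lowering]
  giving Rishoish zerbiaber.
Among the options, 'zerbiaber' alone shows every Rishoish change applied in order.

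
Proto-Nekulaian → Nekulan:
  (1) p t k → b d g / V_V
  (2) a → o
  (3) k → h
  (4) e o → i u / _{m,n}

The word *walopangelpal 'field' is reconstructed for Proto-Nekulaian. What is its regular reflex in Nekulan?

Nekulan: start from *walopangelpal.
  rule 1 (intervocalic voicing): walopangelpal → walobangelpal
  rule 2 (vowel merger): walobangelpal → wolobongelpol
  rule 3: no change — wolobongelpol
  rule 4 (pre-nasal raising): wolobongelpol → wolobungelpol
  ⇒ Nekulan wolobungelpol

wolobungelpol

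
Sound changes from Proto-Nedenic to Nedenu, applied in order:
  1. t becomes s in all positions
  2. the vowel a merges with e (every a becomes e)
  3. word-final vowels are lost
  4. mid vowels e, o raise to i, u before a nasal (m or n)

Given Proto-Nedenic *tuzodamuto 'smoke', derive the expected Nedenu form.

Nedenu: *tuzodamuto
  tuzodamuto → suzodamuso   [unconditioned shift]
  suzodamuso → suzodemuso   [vowel merger]
  suzodemuso → suzodemus   [apocope]
  suzodemus → suzodimus   [pre-nasal raising]
  giving Nedenu suzodimus.

suzodimus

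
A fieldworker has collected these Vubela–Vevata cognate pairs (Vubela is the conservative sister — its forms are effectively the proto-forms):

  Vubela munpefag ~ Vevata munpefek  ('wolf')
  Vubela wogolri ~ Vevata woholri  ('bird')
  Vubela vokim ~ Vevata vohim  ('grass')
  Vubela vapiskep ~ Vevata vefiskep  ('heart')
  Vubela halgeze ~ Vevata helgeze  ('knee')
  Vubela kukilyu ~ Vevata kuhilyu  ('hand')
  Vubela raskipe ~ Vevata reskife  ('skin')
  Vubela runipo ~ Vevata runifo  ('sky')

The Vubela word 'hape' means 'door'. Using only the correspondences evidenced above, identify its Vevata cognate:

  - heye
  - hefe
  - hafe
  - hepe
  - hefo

hefe

vapiskep ~ vefiskep — Vubela a corresponds to Vevata e after a consonant, before a labial obstruent.
raskipe ~ reskife — Vubela p corresponds to Vevata f between vowels (before a front vowel).
Applying these to Vubela 'hape':
  hape → hepe   (a→e after a consonant, before a labial obstruent)
  hepe → hefe   (p→f between vowels (before a front vowel))
So the Vevata cognate is 'hefe'.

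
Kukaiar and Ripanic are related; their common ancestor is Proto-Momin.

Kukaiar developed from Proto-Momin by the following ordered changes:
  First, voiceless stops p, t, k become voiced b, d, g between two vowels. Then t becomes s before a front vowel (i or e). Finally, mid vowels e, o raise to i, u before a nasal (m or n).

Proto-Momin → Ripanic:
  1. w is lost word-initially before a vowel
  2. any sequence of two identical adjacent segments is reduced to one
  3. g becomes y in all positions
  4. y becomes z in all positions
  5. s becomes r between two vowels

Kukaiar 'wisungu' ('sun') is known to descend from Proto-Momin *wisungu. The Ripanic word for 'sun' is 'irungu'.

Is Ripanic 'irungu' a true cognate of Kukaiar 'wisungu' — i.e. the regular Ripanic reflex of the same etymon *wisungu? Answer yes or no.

no

Derive the expected Ripanic reflex of *wisungu:
Ripanic: *wisungu > isungu > isunyu > isunzu > irunzu  (by glide loss, unconditioned shift, unconditioned shift, rhotacism)
The regular Ripanic reflex would be 'irunzu', but the attested form is 'irungu'. The correspondence is irregular, so they are not cognates (the Ripanic form has a different source).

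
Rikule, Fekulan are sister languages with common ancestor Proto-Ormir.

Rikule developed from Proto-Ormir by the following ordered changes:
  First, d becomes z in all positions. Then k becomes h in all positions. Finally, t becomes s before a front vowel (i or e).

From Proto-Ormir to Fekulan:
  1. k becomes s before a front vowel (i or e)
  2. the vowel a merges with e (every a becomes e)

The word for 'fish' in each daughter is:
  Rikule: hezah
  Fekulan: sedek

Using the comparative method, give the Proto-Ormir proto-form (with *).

*kedak

Position 1: Rikule has h, Fekulan has s. Taking the neighbouring segments as reconstructed: Rikule h could go back to *k or *h; Fekulan s could go back to *k or *s — the one source consistent with every daughter is *k.
Position 3: Rikule has z, Fekulan has d. Fekulan preserves d here (none of its changes turn any other segment into d), so the proto-segment is *d.
Continuing position by position gives *kedak; check it forward:
Rikule: start from *kedak.
  rule 1 (unconditioned shift): kedak → kezak
  rule 2 (unconditioned shift): kezak → hezah
  rule 3: no change — hezah
  ⇒ Rikule hezah
Fekulan: *kedak > sedak > sedek  (by palatalisation, vowel merger)
No other proto-form is consistent with every reflex, so the reconstruction is *kedak.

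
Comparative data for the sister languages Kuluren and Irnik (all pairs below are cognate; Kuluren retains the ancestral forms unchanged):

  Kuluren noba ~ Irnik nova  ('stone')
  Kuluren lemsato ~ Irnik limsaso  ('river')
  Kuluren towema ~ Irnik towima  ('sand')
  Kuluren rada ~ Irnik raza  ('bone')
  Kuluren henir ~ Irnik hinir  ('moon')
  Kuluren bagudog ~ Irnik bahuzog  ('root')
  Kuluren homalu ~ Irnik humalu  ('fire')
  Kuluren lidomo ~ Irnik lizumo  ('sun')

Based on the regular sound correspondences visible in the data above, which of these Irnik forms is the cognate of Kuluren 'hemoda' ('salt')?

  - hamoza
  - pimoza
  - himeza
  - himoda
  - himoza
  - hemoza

lemsato ~ limsaso, towema ~ towima — Kuluren e corresponds to Irnik i after a consonant, before a nasal.
rada ~ raza — Kuluren d corresponds to Irnik z between vowels (before a back vowel).
Applying these to Kuluren 'hemoda':
  hemoda → himoda   (e→i after a consonant, before a nasal)
  himoda → himoza   (d→z between vowels (before a back vowel))
So the Irnik cognate is 'himoza'.

himoza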